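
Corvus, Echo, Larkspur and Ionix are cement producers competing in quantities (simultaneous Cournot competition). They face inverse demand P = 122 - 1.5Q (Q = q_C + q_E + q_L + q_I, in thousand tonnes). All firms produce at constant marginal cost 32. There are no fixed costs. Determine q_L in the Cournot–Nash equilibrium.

12

Each firm earns π_i = (122 - 1.5Q)q_i - 32q_i.
Setting ∂π_i/∂q_i = 0 with rivals' quantities fixed: 90 - 3q_i - (3/2)·Σ_{j≠i} q_j = 0.
By symmetry each firm produces the same amount; substituting Σ_{j≠i} q_j = 3q_i yields q_i = 90/(15/2) = 12.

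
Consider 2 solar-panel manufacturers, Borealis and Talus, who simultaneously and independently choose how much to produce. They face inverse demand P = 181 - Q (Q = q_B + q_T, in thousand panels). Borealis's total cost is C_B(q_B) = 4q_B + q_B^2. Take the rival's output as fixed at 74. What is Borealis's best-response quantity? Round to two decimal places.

25.75

With the rival's output fixed at 74, Borealis's profit is π_B = (181 - 74 - q_B)q_B - (4q_B + q_B²) = (107 - q_B)q_B - (4q_B + q_B²).
∂π_B/∂q_B = 103 - 4q_B = 0, so q_B = 103/4.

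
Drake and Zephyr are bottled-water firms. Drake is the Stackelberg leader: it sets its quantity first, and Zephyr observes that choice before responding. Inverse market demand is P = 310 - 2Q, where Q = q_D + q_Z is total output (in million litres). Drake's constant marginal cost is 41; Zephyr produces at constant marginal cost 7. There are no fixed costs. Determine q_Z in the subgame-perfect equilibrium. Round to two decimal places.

46.38

Solve by backward induction. Given q_D, the follower Zephyr maximises π_Z = (310 - 2q_D - 2q_Z)q_Z - 7q_Z.
∂π_Z/∂q_Z = 303 - 2q_D - 4q_Z = 0 gives the reaction function q_Z = (303 - 2q_D)/4.
Drake substitutes q_Z(q_D) into its own profit: π_D = q_D(310 - 2q_D - (303 - 2q_D)/2) - 41q_D = (317/2 - q_D)q_D - 41q_D.
Leader FOC: 235/2 - 2q_D = 0, so q_D = 235/4.
Then q_Z = (303 - 2·(235/4))/4 = 371/8.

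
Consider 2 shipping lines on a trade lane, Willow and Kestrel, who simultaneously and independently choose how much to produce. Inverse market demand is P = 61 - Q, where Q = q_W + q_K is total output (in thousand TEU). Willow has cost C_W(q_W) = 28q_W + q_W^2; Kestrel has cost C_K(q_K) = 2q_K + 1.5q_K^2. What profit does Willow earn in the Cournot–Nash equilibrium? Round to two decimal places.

62.25

Willow's profit: π_W = (61 - Q)q_W - (28q_W + q_W²). Setting ∂π_W/∂q_W = 0: 33 - 4q_W - (q_K) = 0.
Kestrel's profit: π_K = (61 - Q)q_K - (2q_K + (3/2)q_K²). Setting ∂π_K/∂q_K = 0: 59 - 5q_K - (q_W) = 0.
So q_W = (33 - q_K)/4 and q_K = (59 - q_W)/5.
Substituting one into the other gives q_W = 106/19 and q_K = 203/19.
Price P = 61 - 309/19 = 850/19.
Willow's profit: (850/19)·(106/19) - 28·(106/19) - (106/19)² = 62.2493.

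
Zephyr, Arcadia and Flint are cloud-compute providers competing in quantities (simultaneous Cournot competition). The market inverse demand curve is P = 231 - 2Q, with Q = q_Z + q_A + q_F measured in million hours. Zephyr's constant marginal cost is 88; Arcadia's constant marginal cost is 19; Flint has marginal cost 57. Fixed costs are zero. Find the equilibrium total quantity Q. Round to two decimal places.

Zephyr's profit: π_Z = (231 - 2Q)q_Z - (88q_Z). Setting ∂π_Z/∂q_Z = 0: 143 - 4q_Z - 2(q_A + q_F) = 0.
Arcadia's first-order condition: 212 - 4q_A - 2(q_Z + q_F) = 0.
Flint's first-order condition: 174 - 4q_F - 2(q_Z + q_A) = 0.
Summing all 3 equations gives 529 − 8Q = 0, hence Q = 529/8.
Back-substituting: q_Z = (143 − 529/4)/2 = 43/8, q_A = (212 − 529/4)/2 = 319/8, q_F = (174 − 529/4)/2 = 167/8.
Total output Q = 43/8 + 319/8 + 167/8 = 529/8.

66.13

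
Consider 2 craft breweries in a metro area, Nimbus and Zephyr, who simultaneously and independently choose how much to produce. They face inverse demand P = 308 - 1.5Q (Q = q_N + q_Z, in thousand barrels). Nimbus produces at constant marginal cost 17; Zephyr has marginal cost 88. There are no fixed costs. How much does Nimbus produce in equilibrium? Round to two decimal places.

Nimbus's profit: π_N = (308 - 1.5Q)q_N - (17q_N). Setting ∂π_N/∂q_N = 0: 291 - 3q_N - (3/2)(q_Z) = 0.
Zephyr's first-order condition: 220 - 3q_Z - (3/2)(q_N) = 0.
Rearranging gives the reaction functions q_N = (291 - (3/2)q_Z)/3 and q_Z = (220 - (3/2)q_N)/3.
Solving the pair: q_N = 724/9, q_Z = 298/9.

80.44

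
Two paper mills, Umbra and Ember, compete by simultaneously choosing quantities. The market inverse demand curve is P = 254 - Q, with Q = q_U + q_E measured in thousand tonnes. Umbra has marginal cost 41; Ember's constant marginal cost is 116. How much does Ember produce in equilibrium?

Umbra's profit: π_U = (254 - Q)q_U - (41q_U). Setting ∂π_U/∂q_U = 0: 213 - 2q_U - (q_E) = 0.
Ember's first-order condition: 138 - 2q_E - (q_U) = 0.
Best responses: q_U = (213 - q_E)/2, q_E = (138 - q_U)/2.
Substituting one into the other gives q_U = 96 and q_E = 21.

21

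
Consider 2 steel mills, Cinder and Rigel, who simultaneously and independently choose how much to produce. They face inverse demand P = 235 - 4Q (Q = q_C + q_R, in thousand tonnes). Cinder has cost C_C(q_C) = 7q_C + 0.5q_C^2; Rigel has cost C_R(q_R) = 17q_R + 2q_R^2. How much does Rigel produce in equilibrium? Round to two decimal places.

Cinder's profit: π_C = (235 - 4Q)q_C - (7q_C + (1/2)q_C²). Setting ∂π_C/∂q_C = 0: 228 - 9q_C - 4(q_R) = 0.
Rigel's first-order condition: 218 - 12q_R - 4(q_C) = 0.
So q_C = (228 - 4q_R)/9 and q_R = (218 - 4q_C)/12.
Substituting one into the other gives q_C = 466/23 and q_R = 525/46.

11.41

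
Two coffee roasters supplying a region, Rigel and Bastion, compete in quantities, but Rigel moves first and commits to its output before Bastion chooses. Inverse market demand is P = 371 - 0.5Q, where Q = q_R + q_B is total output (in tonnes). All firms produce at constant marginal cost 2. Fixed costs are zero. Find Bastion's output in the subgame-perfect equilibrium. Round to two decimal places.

184.50

The follower Bastion best-responds to any q_R: π_B = (371 - 0.5Q)q_B - 2q_B.
∂π_B/∂q_B = 369 - (1/2)q_R - q_B = 0 gives the reaction function q_B = (369 - (1/2)q_R).
The leader anticipates this reaction. Substituting into P = 371 - 0.5Q gives P = 373/2 - (1/4)q_R, so π_R = (373/2 - (1/4)q_R)q_R - 2q_R.
Maximising: ∂π_R/∂q_R = 369/2 - (1/2)q_R = 0, giving q_R = 369.
Then q_B = (369 - (1/2)·369) = 369/2.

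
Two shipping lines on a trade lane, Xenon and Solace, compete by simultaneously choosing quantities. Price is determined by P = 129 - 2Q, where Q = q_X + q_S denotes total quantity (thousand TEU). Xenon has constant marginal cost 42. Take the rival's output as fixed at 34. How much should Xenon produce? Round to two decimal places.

With the rival's output fixed at 34, Xenon's profit is π_X = (129 - 2·34 - 2q_X)q_X - (42q_X) = (61 - 2q_X)q_X - (42q_X).
∂π_X/∂q_X = 19 - 4q_X = 0, so q_X = 19/4.

4.75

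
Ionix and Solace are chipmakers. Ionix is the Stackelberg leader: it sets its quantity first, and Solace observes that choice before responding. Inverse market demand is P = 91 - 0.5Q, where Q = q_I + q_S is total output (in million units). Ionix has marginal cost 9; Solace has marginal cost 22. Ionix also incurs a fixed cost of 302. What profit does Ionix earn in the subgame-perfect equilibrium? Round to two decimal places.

Solve by backward induction. Given q_I, the follower Solace maximises π_S = (91 - (1/2)q_I - (1/2)q_S)q_S - 22q_S.
Setting the follower's marginal profit to zero, 69 - (1/2)q_I - q_S = 0, i.e. q_S = (69 - (1/2)q_I).
Ionix substitutes q_S(q_I) into its own profit: π_I = q_I(91 - (1/2)q_I - (69 - (1/2)q_I)/2) - 9q_I = (113/2 - (1/4)q_I)q_I - 9q_I.
Maximising: ∂π_I/∂q_I = 95/2 - (1/2)q_I = 0, giving q_I = 95.
Then q_S = (69 - (1/2)·95) = 43/2.
Price P = 91 - (1/2)·(233/2) = 131/4.
Ionix's profit: (131/4 - 9)·95 - 302 = 1954.2500.

1954.25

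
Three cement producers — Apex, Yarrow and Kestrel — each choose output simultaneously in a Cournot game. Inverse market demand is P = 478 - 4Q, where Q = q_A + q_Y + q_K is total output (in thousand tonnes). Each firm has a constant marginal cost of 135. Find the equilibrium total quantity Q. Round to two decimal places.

64.31

A representative firm's profit is π_i = q_i(478 - 4Q) - 135q_i.
First-order condition (treating rivals' output as given): 343 - 8q_i - 4·Σ_{j≠i} q_j = 0.
By symmetry each firm produces the same amount; substituting Σ_{j≠i} q_j = 2q_i yields q_i = 343/16.
Total output Q = 343/16 + 343/16 + 343/16 = 1029/16.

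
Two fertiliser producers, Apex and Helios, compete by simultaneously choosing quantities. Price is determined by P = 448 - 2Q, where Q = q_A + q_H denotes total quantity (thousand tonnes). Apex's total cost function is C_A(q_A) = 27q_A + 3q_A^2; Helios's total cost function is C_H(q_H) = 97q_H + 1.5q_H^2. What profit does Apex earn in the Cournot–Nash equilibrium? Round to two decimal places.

5785.15

Apex's profit: π_A = (448 - 2Q)q_A - (27q_A + 3q_A²). Setting ∂π_A/∂q_A = 0: 421 - 10q_A - 2(q_H) = 0.
Helios's first-order condition: 351 - 7q_H - 2(q_A) = 0.
Best responses: q_A = (421 - 2q_H)/10, q_H = (351 - 2q_A)/7.
Substituting one into the other gives q_A = 34.0152 and q_H = 1334/33.
Price P = 448 - 2·74.4394 = 299.1212.
Apex's profit: 299.1212·34.0152 - 27·34.0152 - 3·34.0152² = 5785.1527.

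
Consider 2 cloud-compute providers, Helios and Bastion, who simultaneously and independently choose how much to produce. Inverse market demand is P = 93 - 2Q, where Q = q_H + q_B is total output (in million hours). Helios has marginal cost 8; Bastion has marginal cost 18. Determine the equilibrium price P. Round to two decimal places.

Helios's profit: π_H = (93 - 2Q)q_H - (8q_H). Setting ∂π_H/∂q_H = 0: 85 - 4q_H - 2(q_B) = 0.
Bastion's profit: π_B = (93 - 2Q)q_B - (18q_B). Setting ∂π_B/∂q_B = 0: 75 - 4q_B - 2(q_H) = 0.
So q_H = (85 - 2q_B)/4 and q_B = (75 - 2q_H)/4.
Substituting one into the other gives q_H = 95/6 and q_B = 65/6.
Total output Q = 80/3, so price P = 93 - 2·(80/3) = 119/3.

39.67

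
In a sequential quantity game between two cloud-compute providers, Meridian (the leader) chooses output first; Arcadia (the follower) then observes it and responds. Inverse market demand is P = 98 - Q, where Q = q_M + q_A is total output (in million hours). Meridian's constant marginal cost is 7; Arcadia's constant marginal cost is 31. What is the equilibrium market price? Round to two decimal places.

The follower Arcadia best-responds to any q_M: π_A = (98 - Q)q_A - 31q_A.
Follower FOC: 67 - q_M - 2q_A = 0, so q_A(q_M) = (67 - q_M)/2.
Meridian substitutes q_A(q_M) into its own profit: π_M = q_M(98 - q_M - (67 - q_M)/2) - 7q_M = (129/2 - (1/2)q_M)q_M - 7q_M.
Maximising: ∂π_M/∂q_M = 115/2 - q_M = 0, giving q_M = 115/2.
Then q_A = (67 - 115/2)/2 = 19/4.
Total output Q = 249/4, so price P = 98 - 249/4 = 143/4.

35.75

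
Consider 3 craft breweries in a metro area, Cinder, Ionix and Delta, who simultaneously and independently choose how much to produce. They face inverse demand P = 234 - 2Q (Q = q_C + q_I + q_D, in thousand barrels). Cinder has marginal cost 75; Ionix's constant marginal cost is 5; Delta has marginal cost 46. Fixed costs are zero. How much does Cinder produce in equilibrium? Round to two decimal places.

Cinder's profit: π_C = (234 - 2Q)q_C - (75q_C). Setting ∂π_C/∂q_C = 0: 159 - 4q_C - 2(q_I + q_D) = 0.
Ionix's profit: π_I = (234 - 2Q)q_I - (5q_I). Setting ∂π_I/∂q_I = 0: 229 - 4q_I - 2(q_C + q_D) = 0.
Delta's first-order condition: 188 - 4q_D - 2(q_C + q_I) = 0.
Adding the 3 conditions: 576 − 4Q − 4Q = 0, i.e. Q = 72.
Back-substituting: q_C = (159 − 144)/2 = 15/2, q_I = (229 − 144)/2 = 85/2, q_D = (188 − 144)/2 = 22.

7.50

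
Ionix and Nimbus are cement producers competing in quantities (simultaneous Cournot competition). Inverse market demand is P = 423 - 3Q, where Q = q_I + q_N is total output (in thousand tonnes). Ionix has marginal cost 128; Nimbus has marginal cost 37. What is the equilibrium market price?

Ionix's profit: π_I = (423 - 3Q)q_I - (128q_I). Setting ∂π_I/∂q_I = 0: 295 - 6q_I - 3(q_N) = 0.
Nimbus's profit: π_N = (423 - 3Q)q_N - (37q_N). Setting ∂π_N/∂q_N = 0: 386 - 6q_N - 3(q_I) = 0.
Rearranging gives the reaction functions q_I = (295 - 3q_N)/6 and q_N = (386 - 3q_I)/6.
Solving the pair: q_I = 68/3, q_N = 53.
Total output Q = 227/3, so price P = 423 - 3·(227/3) = 196.

196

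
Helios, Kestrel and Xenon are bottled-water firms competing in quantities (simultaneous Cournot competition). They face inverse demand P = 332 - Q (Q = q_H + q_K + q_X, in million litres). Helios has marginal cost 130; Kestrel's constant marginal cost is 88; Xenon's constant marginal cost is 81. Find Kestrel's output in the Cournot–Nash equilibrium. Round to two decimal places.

Helios's profit: π_H = (332 - Q)q_H - (130q_H). Setting ∂π_H/∂q_H = 0: 202 - 2q_H - (q_K + q_X) = 0.
Kestrel's first-order condition: 244 - 2q_K - (q_H + q_X) = 0.
Xenon's first-order condition: 251 - 2q_X - (q_H + q_K) = 0.
Summing all 3 equations gives 697 − 4Q = 0, hence Q = 697/4.
Back-substituting: q_H = (202 − 697/4) = 111/4, q_K = (244 − 697/4) = 279/4, q_X = (251 − 697/4) = 307/4.

69.75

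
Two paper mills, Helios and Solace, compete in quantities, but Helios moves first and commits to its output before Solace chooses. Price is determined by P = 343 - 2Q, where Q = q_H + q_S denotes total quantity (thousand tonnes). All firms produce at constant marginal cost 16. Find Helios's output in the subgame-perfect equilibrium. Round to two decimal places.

81.75

The follower Solace best-responds to any q_H: π_S = (343 - 2Q)q_S - 16q_S.
Setting the follower's marginal profit to zero, 327 - 2q_H - 4q_S = 0, i.e. q_S = (327 - 2q_H)/4.
Helios substitutes q_S(q_H) into its own profit: π_H = q_H(343 - 2q_H - (327 - 2q_H)/2) - 16q_H = (359/2 - q_H)q_H - 16q_H.
The leader's first-order condition 327/2 - 2q_H = 0 yields q_H = 327/4.
Then q_S = (327 - 2·(327/4))/4 = 327/8.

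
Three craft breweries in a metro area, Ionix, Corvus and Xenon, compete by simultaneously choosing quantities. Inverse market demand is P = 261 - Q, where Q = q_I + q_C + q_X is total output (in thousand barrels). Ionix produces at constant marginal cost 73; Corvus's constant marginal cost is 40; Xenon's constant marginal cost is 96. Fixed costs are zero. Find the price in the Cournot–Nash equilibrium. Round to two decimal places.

117.50

Ionix's profit: π_I = (261 - Q)q_I - (73q_I). Setting ∂π_I/∂q_I = 0: 188 - 2q_I - (q_C + q_X) = 0.
Corvus's profit: π_C = (261 - Q)q_C - (40q_C). Setting ∂π_C/∂q_C = 0: 221 - 2q_C - (q_I + q_X) = 0.
Xenon's first-order condition: 165 - 2q_X - (q_I + q_C) = 0.
Summing all 3 equations gives 574 − 4Q = 0, hence Q = 287/2.
Back-substituting: q_I = (188 − 287/2) = 89/2, q_C = (221 − 287/2) = 155/2, q_X = (165 − 287/2) = 43/2.
Total output Q = 287/2, so price P = 261 - 287/2 = 235/2.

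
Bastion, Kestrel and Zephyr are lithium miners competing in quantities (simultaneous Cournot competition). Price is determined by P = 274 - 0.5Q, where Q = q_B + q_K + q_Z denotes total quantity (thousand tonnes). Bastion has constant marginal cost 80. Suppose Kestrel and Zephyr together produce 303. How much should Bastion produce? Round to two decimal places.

42.50

With rivals' combined output fixed at 303, Bastion's profit is π_B = (274 - (1/2)·303 - (1/2)q_B)q_B - (80q_B) = (245/2 - (1/2)q_B)q_B - (80q_B).
∂π_B/∂q_B = 85/2 - q_B = 0, so q_B = 85/2.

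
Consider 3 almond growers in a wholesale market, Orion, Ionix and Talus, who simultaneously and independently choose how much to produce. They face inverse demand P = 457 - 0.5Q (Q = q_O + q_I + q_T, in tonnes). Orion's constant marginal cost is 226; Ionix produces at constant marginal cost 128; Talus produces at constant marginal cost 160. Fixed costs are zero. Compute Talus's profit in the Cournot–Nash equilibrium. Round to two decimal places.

Orion's profit: π_O = (457 - 0.5Q)q_O - (226q_O). Setting ∂π_O/∂q_O = 0: 231 - q_O - (1/2)(q_I + q_T) = 0.
Ionix's first-order condition: 329 - q_I - (1/2)(q_O + q_T) = 0.
Talus's first-order condition: 297 - q_T - (1/2)(q_O + q_I) = 0.
Adding the 3 first-order conditions: 857 − 2Q = 0, so Q = 857/2.
Back-substituting: q_O = (231 − 857/4)/(1/2) = 67/2, q_I = (329 − 857/4)/(1/2) = 459/2, q_T = (297 − 857/4)/(1/2) = 331/2.
Price P = 457 - (1/2)·(857/2) = 971/4.
Talus's profit: (971/4 - 160)·(331/2) = 13695.1250.

13695.13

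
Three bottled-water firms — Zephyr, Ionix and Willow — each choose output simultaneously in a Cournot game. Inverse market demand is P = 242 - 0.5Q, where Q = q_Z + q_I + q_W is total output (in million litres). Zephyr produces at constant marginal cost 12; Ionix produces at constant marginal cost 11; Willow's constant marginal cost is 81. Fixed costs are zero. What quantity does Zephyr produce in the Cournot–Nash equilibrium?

Zephyr's profit: π_Z = (242 - 0.5Q)q_Z - (12q_Z). Setting ∂π_Z/∂q_Z = 0: 230 - q_Z - (1/2)(q_I + q_W) = 0.
Ionix's profit: π_I = (242 - 0.5Q)q_I - (11q_I). Setting ∂π_I/∂q_I = 0: 231 - q_I - (1/2)(q_Z + q_W) = 0.
Willow's first-order condition: 161 - q_W - (1/2)(q_Z + q_I) = 0.
Adding the 3 conditions: 622 − Q − Q = 0, i.e. Q = 311.
Back-substituting: q_Z = (230 − 311/2)/(1/2) = 149, q_I = (231 − 311/2)/(1/2) = 151, q_W = (161 − 311/2)/(1/2) = 11.

149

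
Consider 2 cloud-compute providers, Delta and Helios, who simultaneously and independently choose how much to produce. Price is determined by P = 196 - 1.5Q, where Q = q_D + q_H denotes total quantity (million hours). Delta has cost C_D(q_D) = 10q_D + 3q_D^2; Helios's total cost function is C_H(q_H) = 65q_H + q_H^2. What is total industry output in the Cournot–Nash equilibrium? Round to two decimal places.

Delta's profit: π_D = (196 - 1.5Q)q_D - (10q_D + 3q_D²). Setting ∂π_D/∂q_D = 0: 186 - 9q_D - (3/2)(q_H) = 0.
Helios's profit: π_H = (196 - 1.5Q)q_H - (65q_H + q_H²). Setting ∂π_H/∂q_H = 0: 131 - 5q_H - (3/2)(q_D) = 0.
Best responses: q_D = (186 - (3/2)q_H)/9, q_H = (131 - (3/2)q_D)/5.
Substituting one into the other gives q_D = 326/19 and q_H = 400/19.
Total output Q = 326/19 + 400/19 = 726/19.

38.21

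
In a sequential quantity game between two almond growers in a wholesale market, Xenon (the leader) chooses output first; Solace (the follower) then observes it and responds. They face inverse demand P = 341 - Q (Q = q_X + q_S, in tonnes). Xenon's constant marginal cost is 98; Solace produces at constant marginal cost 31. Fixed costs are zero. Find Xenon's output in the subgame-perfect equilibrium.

The follower Solace best-responds to any q_X: π_S = (341 - Q)q_S - 31q_S.
Follower FOC: 310 - q_X - 2q_S = 0, so q_S(q_X) = (310 - q_X)/2.
Xenon substitutes q_S(q_X) into its own profit: π_X = q_X(341 - q_X - (310 - q_X)/2) - 98q_X = (186 - (1/2)q_X)q_X - 98q_X.
The leader's first-order condition 88 - q_X = 0 yields q_X = 88.
Then q_S = (310 - 88)/2 = 111.

88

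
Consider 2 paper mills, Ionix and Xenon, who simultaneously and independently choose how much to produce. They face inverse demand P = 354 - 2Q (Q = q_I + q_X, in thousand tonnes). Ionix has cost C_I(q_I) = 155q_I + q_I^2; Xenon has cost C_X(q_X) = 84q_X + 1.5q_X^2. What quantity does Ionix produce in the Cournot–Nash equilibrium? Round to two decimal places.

Ionix's profit: π_I = (354 - 2Q)q_I - (155q_I + q_I²). Setting ∂π_I/∂q_I = 0: 199 - 6q_I - 2(q_X) = 0.
Xenon's first-order condition: 270 - 7q_X - 2(q_I) = 0.
Best responses: q_I = (199 - 2q_X)/6, q_X = (270 - 2q_I)/7.
Substituting one into the other gives q_I = 853/38 and q_X = 611/19.

22.45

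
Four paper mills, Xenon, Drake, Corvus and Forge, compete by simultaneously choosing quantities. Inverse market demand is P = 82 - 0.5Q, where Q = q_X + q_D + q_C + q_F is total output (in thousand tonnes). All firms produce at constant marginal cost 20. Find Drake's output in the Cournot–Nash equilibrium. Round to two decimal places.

Each firm earns π_i = (82 - 0.5Q)q_i - 20q_i.
First-order condition (treating rivals' output as given): 62 - q_i - (1/2)·Σ_{j≠i} q_j = 0.
With identical firms every q_j equals q_i, so Σ_{j≠i} q_j = 3q_i and 62 = (5/2)q_i, giving q_i = 124/5.

24.80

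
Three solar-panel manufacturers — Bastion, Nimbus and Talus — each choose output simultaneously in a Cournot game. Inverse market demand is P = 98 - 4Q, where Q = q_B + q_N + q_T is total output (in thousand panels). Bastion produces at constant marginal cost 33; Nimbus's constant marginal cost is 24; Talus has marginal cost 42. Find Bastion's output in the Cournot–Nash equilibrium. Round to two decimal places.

4.06

Bastion's profit: π_B = (98 - 4Q)q_B - (33q_B). Setting ∂π_B/∂q_B = 0: 65 - 8q_B - 4(q_N + q_T) = 0.
Nimbus's first-order condition: 74 - 8q_N - 4(q_B + q_T) = 0.
Talus's profit: π_T = (98 - 4Q)q_T - (42q_T). Setting ∂π_T/∂q_T = 0: 56 - 8q_T - 4(q_B + q_N) = 0.
Summing all 3 equations gives 195 − 16Q = 0, hence Q = 195/16.
Back-substituting: q_B = (65 − 195/4)/4 = 65/16, q_N = (74 − 195/4)/4 = 101/16, q_T = (56 − 195/4)/4 = 29/16.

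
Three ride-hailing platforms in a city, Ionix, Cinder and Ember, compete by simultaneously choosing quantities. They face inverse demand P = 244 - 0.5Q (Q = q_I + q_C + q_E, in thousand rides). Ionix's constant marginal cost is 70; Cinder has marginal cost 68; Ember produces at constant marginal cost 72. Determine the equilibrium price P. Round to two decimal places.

113.50

Ionix's profit: π_I = (244 - 0.5Q)q_I - (70q_I). Setting ∂π_I/∂q_I = 0: 174 - q_I - (1/2)(q_C + q_E) = 0.
Cinder's first-order condition: 176 - q_C - (1/2)(q_I + q_E) = 0.
Ember's first-order condition: 172 - q_E - (1/2)(q_I + q_C) = 0.
Summing all 3 equations gives 522 − 2Q = 0, hence Q = 261.
Back-substituting: q_I = (174 − 261/2)/(1/2) = 87, q_C = (176 − 261/2)/(1/2) = 91, q_E = (172 − 261/2)/(1/2) = 83.
Total output Q = 261, so price P = 244 - (1/2)·261 = 227/2.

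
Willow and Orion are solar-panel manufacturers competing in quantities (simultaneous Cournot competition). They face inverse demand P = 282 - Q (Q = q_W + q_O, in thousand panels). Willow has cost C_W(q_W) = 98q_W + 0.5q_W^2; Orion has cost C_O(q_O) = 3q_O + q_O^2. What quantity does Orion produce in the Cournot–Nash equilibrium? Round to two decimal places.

59.36

Willow's profit: π_W = (282 - Q)q_W - (98q_W + (1/2)q_W²). Setting ∂π_W/∂q_W = 0: 184 - 3q_W - (q_O) = 0.
Orion's profit: π_O = (282 - Q)q_O - (3q_O + q_O²). Setting ∂π_O/∂q_O = 0: 279 - 4q_O - (q_W) = 0.
Rearranging gives the reaction functions q_W = (184 - q_O)/3 and q_O = (279 - q_W)/4.
Substituting one into the other gives q_W = 457/11 and q_O = 653/11.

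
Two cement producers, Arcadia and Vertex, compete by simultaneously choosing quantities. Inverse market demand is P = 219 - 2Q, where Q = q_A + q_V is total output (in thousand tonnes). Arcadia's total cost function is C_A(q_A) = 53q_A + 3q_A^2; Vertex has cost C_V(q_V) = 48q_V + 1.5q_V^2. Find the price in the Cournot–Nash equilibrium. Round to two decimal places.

Arcadia's profit: π_A = (219 - 2Q)q_A - (53q_A + 3q_A²). Setting ∂π_A/∂q_A = 0: 166 - 10q_A - 2(q_V) = 0.
Vertex's profit: π_V = (219 - 2Q)q_V - (48q_V + (3/2)q_V²). Setting ∂π_V/∂q_V = 0: 171 - 7q_V - 2(q_A) = 0.
Best responses: q_A = (166 - 2q_V)/10, q_V = (171 - 2q_A)/7.
Substituting one into the other gives q_A = 410/33 and q_V = 689/33.
Total output Q = 1099/33, so price P = 219 - 2·(1099/33) = 152.3939.

152.39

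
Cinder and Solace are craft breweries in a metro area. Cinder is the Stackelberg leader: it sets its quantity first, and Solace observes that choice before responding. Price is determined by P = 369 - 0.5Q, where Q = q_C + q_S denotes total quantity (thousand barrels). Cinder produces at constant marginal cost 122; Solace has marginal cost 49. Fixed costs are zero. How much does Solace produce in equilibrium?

233

The follower Solace best-responds to any q_C: π_S = (369 - 0.5Q)q_S - 49q_S.
Setting the follower's marginal profit to zero, 320 - (1/2)q_C - q_S = 0, i.e. q_S = (320 - (1/2)q_C).
The leader anticipates this reaction. Substituting into P = 369 - 0.5Q gives P = 209 - (1/4)q_C, so π_C = (209 - (1/4)q_C)q_C - 122q_C.
The leader's first-order condition 87 - (1/2)q_C = 0 yields q_C = 174.
Then q_S = (320 - (1/2)·174) = 233.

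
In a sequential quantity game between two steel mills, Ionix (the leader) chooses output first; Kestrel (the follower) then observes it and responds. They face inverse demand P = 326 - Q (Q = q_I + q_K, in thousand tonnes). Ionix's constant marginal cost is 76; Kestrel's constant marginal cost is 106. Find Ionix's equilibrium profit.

9800

Solve by backward induction. Given q_I, the follower Kestrel maximises π_K = (326 - q_I - q_K)q_K - 106q_K.
Follower FOC: 220 - q_I - 2q_K = 0, so q_K(q_I) = (220 - q_I)/2.
Ionix substitutes q_K(q_I) into its own profit: π_I = q_I(326 - q_I - (220 - q_I)/2) - 76q_I = (216 - (1/2)q_I)q_I - 76q_I.
Maximising: ∂π_I/∂q_I = 140 - q_I = 0, giving q_I = 140.
Then q_K = (220 - 140)/2 = 40.
Price P = 326 - 180 = 146.
Ionix's profit: (146 - 76)·140 = 9800.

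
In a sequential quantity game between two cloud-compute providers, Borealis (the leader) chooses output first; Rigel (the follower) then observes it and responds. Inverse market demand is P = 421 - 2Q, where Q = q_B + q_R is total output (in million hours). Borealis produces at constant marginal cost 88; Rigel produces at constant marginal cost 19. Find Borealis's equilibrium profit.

Solve by backward induction. Given q_B, the follower Rigel maximises π_R = (421 - 2q_B - 2q_R)q_R - 19q_R.
Setting the follower's marginal profit to zero, 402 - 2q_B - 4q_R = 0, i.e. q_R = (402 - 2q_B)/4.
Borealis substitutes q_R(q_B) into its own profit: π_B = q_B(421 - 2q_B - (402 - 2q_B)/2) - 88q_B = (220 - q_B)q_B - 88q_B.
Leader FOC: 132 - 2q_B = 0, so q_B = 66.
Then q_R = (402 - 2·66)/4 = 135/2.
Price P = 421 - 2·(267/2) = 154.
Borealis's profit: (154 - 88)·66 = 4356.

4356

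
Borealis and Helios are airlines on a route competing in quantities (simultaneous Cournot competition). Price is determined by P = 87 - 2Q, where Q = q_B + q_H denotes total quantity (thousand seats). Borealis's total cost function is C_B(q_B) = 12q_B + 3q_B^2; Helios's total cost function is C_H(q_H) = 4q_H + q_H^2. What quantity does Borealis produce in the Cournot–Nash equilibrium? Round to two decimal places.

5.07

Borealis's profit: π_B = (87 - 2Q)q_B - (12q_B + 3q_B²). Setting ∂π_B/∂q_B = 0: 75 - 10q_B - 2(q_H) = 0.
Helios's profit: π_H = (87 - 2Q)q_H - (4q_H + q_H²). Setting ∂π_H/∂q_H = 0: 83 - 6q_H - 2(q_B) = 0.
Rearranging gives the reaction functions q_B = (75 - 2q_H)/10 and q_H = (83 - 2q_B)/6.
Substituting one into the other gives q_B = 71/14 and q_H = 85/7.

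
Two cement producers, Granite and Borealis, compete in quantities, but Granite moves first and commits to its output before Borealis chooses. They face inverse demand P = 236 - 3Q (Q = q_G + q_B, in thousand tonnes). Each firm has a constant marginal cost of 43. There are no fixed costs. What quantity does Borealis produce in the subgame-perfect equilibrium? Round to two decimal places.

16.08

The follower Borealis best-responds to any q_G: π_B = (236 - 3Q)q_B - 43q_B.
Setting the follower's marginal profit to zero, 193 - 3q_G - 6q_B = 0, i.e. q_B = (193 - 3q_G)/6.
Granite substitutes q_B(q_G) into its own profit: π_G = q_G(236 - 3q_G - (193 - 3q_G)/2) - 43q_G = (279/2 - (3/2)q_G)q_G - 43q_G.
Maximising: ∂π_G/∂q_G = 193/2 - 3q_G = 0, giving q_G = 193/6.
Then q_B = (193 - 3·(193/6))/6 = 193/12.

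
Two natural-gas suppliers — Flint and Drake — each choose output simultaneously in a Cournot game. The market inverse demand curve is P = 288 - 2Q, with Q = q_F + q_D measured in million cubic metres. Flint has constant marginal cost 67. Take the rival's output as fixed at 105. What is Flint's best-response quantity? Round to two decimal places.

With the rival's output fixed at 105, Flint's profit is π_F = (288 - 2·105 - 2q_F)q_F - (67q_F) = (78 - 2q_F)q_F - (67q_F).
∂π_F/∂q_F = 11 - 4q_F = 0, so q_F = 11/4.

2.75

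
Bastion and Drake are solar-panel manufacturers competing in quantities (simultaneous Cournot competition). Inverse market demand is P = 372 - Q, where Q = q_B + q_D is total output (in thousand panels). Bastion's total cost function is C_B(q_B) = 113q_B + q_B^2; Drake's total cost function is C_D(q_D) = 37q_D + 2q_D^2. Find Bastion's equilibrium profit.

Bastion's profit: π_B = (372 - Q)q_B - (113q_B + q_B²). Setting ∂π_B/∂q_B = 0: 259 - 4q_B - (q_D) = 0.
Drake's profit: π_D = (372 - Q)q_D - (37q_D + 2q_D²). Setting ∂π_D/∂q_D = 0: 335 - 6q_D - (q_B) = 0.
Best responses: q_B = (259 - q_D)/4, q_D = (335 - q_B)/6.
Solving the pair: q_B = 53, q_D = 47.
Price P = 372 - 100 = 272.
Bastion's profit: 272·53 - 113·53 - 53² = 5618.

5618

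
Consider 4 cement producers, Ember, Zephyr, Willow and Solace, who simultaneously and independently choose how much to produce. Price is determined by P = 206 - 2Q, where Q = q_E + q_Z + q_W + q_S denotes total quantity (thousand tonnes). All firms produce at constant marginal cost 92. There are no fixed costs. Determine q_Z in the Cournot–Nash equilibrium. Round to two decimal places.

Each firm earns π_i = (206 - 2Q)q_i - 92q_i.
First-order condition (treating rivals' output as given): 114 - 4q_i - 2·Σ_{j≠i} q_j = 0.
By symmetry each firm produces the same amount; substituting Σ_{j≠i} q_j = 3q_i yields q_i = 114/10 = 57/5.

11.40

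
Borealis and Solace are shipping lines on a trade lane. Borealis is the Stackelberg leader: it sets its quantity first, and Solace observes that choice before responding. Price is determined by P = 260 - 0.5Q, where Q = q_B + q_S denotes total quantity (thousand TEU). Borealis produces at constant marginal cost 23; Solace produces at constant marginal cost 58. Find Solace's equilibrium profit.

Solve by backward induction. Given q_B, the follower Solace maximises π_S = (260 - (1/2)q_B - (1/2)q_S)q_S - 58q_S.
∂π_S/∂q_S = 202 - (1/2)q_B - q_S = 0 gives the reaction function q_S = (202 - (1/2)q_B).
The leader anticipates this reaction. Substituting into P = 260 - 0.5Q gives P = 159 - (1/4)q_B, so π_B = (159 - (1/4)q_B)q_B - 23q_B.
Leader FOC: 136 - (1/2)q_B = 0, so q_B = 272.
Then q_S = (202 - (1/2)·272) = 66.
Price P = 260 - (1/2)·338 = 91.
Solace's profit: (91 - 58)·66 = 2178.

2178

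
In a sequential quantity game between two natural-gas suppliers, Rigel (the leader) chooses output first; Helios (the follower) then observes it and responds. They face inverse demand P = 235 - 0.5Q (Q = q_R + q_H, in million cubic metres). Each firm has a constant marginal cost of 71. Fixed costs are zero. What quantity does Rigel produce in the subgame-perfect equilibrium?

164

The follower Helios best-responds to any q_R: π_H = (235 - 0.5Q)q_H - 71q_H.
Setting the follower's marginal profit to zero, 164 - (1/2)q_R - q_H = 0, i.e. q_H = (164 - (1/2)q_R).
Rigel substitutes q_H(q_R) into its own profit: π_R = q_R(235 - (1/2)q_R - (164 - (1/2)q_R)/2) - 71q_R = (153 - (1/4)q_R)q_R - 71q_R.
Leader FOC: 82 - (1/2)q_R = 0, so q_R = 164.
Then q_H = (164 - (1/2)·164) = 82.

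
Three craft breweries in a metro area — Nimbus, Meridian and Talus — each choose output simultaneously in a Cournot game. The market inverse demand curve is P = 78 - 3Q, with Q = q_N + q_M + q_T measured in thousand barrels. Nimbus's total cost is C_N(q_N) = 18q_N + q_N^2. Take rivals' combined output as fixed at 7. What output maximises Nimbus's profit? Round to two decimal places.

4.88

With rivals' combined output fixed at 7, Nimbus's profit is π_N = (78 - 3·7 - 3q_N)q_N - (18q_N + q_N²) = (57 - 3q_N)q_N - (18q_N + q_N²).
∂π_N/∂q_N = 39 - 8q_N = 0, so q_N = 39/8.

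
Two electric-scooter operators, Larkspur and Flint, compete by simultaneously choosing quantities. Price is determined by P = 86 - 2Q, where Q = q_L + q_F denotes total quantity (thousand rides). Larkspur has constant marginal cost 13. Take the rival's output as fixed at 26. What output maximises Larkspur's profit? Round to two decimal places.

With the rival's output fixed at 26, Larkspur's profit is π_L = (86 - 2·26 - 2q_L)q_L - (13q_L) = (34 - 2q_L)q_L - (13q_L).
∂π_L/∂q_L = 21 - 4q_L = 0, so q_L = 21/4.

5.25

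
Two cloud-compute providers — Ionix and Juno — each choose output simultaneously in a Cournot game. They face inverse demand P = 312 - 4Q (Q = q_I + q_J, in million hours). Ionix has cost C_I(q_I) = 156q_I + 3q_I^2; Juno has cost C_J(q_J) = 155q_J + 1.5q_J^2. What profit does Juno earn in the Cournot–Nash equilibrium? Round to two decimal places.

715.51

Ionix's profit: π_I = (312 - 4Q)q_I - (156q_I + 3q_I²). Setting ∂π_I/∂q_I = 0: 156 - 14q_I - 4(q_J) = 0.
Juno's profit: π_J = (312 - 4Q)q_J - (155q_J + (3/2)q_J²). Setting ∂π_J/∂q_J = 0: 157 - 11q_J - 4(q_I) = 0.
Rearranging gives the reaction functions q_I = (156 - 4q_J)/14 and q_J = (157 - 4q_I)/11.
Substituting one into the other gives q_I = 544/69 and q_J = 787/69.
Price P = 312 - 4·(1331/69) = 234.8406.
Juno's profit: 234.8406·(787/69) - 155·(787/69) - (3/2)(787/69)² = 715.5071.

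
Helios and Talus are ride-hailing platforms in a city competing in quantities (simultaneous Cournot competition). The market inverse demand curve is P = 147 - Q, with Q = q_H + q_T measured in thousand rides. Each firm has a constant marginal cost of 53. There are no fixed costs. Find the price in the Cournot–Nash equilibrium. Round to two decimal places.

Each firm earns π_i = (147 - Q)q_i - 53q_i.
Setting ∂π_i/∂q_i = 0 with rivals' quantities fixed: 94 - 2q_i - q_j = 0.
By symmetry each firm produces the same amount; substituting q_j = q_i yields q_i = 94/3.
Total output Q = 188/3, so price P = 147 - 188/3 = 253/3.

84.33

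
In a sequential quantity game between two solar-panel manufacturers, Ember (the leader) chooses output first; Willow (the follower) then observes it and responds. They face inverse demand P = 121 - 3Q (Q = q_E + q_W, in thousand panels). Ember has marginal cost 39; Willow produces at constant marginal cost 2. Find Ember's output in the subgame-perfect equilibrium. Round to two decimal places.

Solve by backward induction. Given q_E, the follower Willow maximises π_W = (121 - 3q_E - 3q_W)q_W - 2q_W.
Follower FOC: 119 - 3q_E - 6q_W = 0, so q_W(q_E) = (119 - 3q_E)/6.
The leader anticipates this reaction. Substituting into P = 121 - 3Q gives P = 123/2 - (3/2)q_E, so π_E = (123/2 - (3/2)q_E)q_E - 39q_E.
The leader's first-order condition 45/2 - 3q_E = 0 yields q_E = 15/2.
Then q_W = (119 - 3·(15/2))/6 = 193/12.

7.50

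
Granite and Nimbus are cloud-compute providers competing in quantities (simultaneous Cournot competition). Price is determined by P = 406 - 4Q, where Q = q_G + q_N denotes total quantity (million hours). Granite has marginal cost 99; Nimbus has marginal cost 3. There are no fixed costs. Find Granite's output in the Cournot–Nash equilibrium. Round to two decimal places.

Granite's profit: π_G = (406 - 4Q)q_G - (99q_G). Setting ∂π_G/∂q_G = 0: 307 - 8q_G - 4(q_N) = 0.
Nimbus's profit: π_N = (406 - 4Q)q_N - (3q_N). Setting ∂π_N/∂q_N = 0: 403 - 8q_N - 4(q_G) = 0.
So q_G = (307 - 4q_N)/8 and q_N = (403 - 4q_G)/8.
Solving the pair: q_G = 211/12, q_N = 499/12.

17.58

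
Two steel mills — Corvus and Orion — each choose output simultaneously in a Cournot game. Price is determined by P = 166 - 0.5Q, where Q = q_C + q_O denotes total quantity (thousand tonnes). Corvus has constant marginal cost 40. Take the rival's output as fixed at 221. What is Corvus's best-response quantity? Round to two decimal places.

15.50

With the rival's output fixed at 221, Corvus's profit is π_C = (166 - (1/2)·221 - (1/2)q_C)q_C - (40q_C) = (111/2 - (1/2)q_C)q_C - (40q_C).
∂π_C/∂q_C = 31/2 - q_C = 0, so q_C = 31/2.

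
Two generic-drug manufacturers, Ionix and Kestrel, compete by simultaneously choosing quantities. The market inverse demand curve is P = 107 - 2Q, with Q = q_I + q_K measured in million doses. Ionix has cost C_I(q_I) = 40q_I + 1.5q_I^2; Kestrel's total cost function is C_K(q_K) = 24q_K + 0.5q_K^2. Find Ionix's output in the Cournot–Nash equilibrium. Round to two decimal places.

Ionix's profit: π_I = (107 - 2Q)q_I - (40q_I + (3/2)q_I²). Setting ∂π_I/∂q_I = 0: 67 - 7q_I - 2(q_K) = 0.
Kestrel's first-order condition: 83 - 5q_K - 2(q_I) = 0.
Rearranging gives the reaction functions q_I = (67 - 2q_K)/7 and q_K = (83 - 2q_I)/5.
Solving the pair: q_I = 169/31, q_K = 447/31.

5.45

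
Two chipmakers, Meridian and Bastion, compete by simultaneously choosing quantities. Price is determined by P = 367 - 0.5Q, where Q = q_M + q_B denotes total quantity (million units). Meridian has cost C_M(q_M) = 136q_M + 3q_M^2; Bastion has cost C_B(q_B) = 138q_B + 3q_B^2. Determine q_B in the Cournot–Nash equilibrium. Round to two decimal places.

Meridian's profit: π_M = (367 - 0.5Q)q_M - (136q_M + 3q_M²). Setting ∂π_M/∂q_M = 0: 231 - 7q_M - (1/2)(q_B) = 0.
Bastion's profit: π_B = (367 - 0.5Q)q_B - (138q_B + 3q_B²). Setting ∂π_B/∂q_B = 0: 229 - 7q_B - (1/2)(q_M) = 0.
Rearranging gives the reaction functions q_M = (231 - (1/2)q_B)/7 and q_B = (229 - (1/2)q_M)/7.
Substituting one into the other gives q_M = 1202/39 and q_B = 1190/39.

30.51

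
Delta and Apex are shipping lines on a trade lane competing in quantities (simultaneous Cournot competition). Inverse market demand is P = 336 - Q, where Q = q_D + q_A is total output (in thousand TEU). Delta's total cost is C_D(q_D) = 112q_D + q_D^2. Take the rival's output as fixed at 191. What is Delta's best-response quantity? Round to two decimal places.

8.25

With the rival's output fixed at 191, Delta's profit is π_D = (336 - 191 - q_D)q_D - (112q_D + q_D²) = (145 - q_D)q_D - (112q_D + q_D²).
∂π_D/∂q_D = 33 - 4q_D = 0, so q_D = 33/4.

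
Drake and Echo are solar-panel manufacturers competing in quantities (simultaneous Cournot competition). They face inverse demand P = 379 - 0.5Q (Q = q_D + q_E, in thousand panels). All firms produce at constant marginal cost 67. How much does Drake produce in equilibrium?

A representative firm's profit is π_i = q_i(379 - 0.5Q) - 67q_i.
First-order condition (treating rivals' output as given): 312 - q_i - (1/2)q_j = 0.
By symmetry each firm produces the same amount; substituting q_j = q_i yields q_i = 312/(3/2) = 208.

208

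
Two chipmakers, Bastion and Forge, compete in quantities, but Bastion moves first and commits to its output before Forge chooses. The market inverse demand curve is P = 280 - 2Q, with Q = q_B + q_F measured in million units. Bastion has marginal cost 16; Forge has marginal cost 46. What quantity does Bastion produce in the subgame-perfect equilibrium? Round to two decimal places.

73.50

Solve by backward induction. Given q_B, the follower Forge maximises π_F = (280 - 2q_B - 2q_F)q_F - 46q_F.
∂π_F/∂q_F = 234 - 2q_B - 4q_F = 0 gives the reaction function q_F = (234 - 2q_B)/4.
Bastion substitutes q_F(q_B) into its own profit: π_B = q_B(280 - 2q_B - (234 - 2q_B)/2) - 16q_B = (163 - q_B)q_B - 16q_B.
The leader's first-order condition 147 - 2q_B = 0 yields q_B = 147/2.
Then q_F = (234 - 2·(147/2))/4 = 87/4.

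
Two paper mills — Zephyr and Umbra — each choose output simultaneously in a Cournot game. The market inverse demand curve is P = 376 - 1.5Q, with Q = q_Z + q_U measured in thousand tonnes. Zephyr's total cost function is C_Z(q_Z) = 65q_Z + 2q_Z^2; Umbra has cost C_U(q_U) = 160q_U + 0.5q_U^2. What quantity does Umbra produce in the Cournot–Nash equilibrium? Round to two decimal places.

Zephyr's profit: π_Z = (376 - 1.5Q)q_Z - (65q_Z + 2q_Z²). Setting ∂π_Z/∂q_Z = 0: 311 - 7q_Z - (3/2)(q_U) = 0.
Umbra's first-order condition: 216 - 4q_U - (3/2)(q_Z) = 0.
So q_Z = (311 - (3/2)q_U)/7 and q_U = (216 - (3/2)q_Z)/4.
Solving the pair: q_Z = 35.7282, q_U = 40.6019.

40.60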